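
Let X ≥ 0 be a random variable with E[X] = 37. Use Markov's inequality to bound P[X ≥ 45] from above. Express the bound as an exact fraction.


μ = E[X] = 37, a = 45.
Markov: P[X ≥ 45] ≤ μ/a = (37)/45 = 37/45.
Numerically: ≈ 0.822.
(Since a = 45 > μ = 37.000, the bound 37/45 is < 1 and informative.)

P[X ≥ 45] ≤ 37/45 ≈ 0.822.


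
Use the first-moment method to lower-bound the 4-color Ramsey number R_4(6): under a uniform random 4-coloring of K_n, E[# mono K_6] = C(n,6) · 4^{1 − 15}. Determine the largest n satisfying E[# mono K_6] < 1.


We need C(n, 6) · 4^{1 − 15} < 1, i.e. C(n, 6) < 4^{15 − 1} = 268435456.
Check values of n near the boundary:
  n = 75: C(75, 6) = 201359550; 201359550 < 268435456? YES
  n = 76: C(76, 6) = 218618940; 218618940 < 268435456? YES
  n = 77: C(77, 6) = 237093780; 237093780 < 268435456? YES
  n = 78: C(78, 6) = 256851595; 256851595 < 268435456? YES
  n = 79: C(79, 6) = 277962685; 277962685 < 268435456? NO
  n = 80: C(80, 6) = 300500200; 300500200 < 268435456? NO
The largest n with C(n, 6) < 268435456 is n = 78 (where E[X] = 256851595/268435456 ≈ 0.9568). Hence R_4(6) > 78, i.e. R_4(6) ≥ 79.

Largest n = 78; hence R_4(6) > 78.


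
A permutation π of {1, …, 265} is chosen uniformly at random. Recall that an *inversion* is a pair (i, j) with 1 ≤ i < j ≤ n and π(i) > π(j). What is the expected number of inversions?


Write X = Σ X_I over the C(265, 2) = 34980 pairs i < j, with X_I the indicator of one inversion.
There are 34980 indicators.
For each fixed pair i < j, the values π(i) and π(j) are two distinct elements of {1, …, 265} in uniformly random order; by symmetry P[π(i) > π(j)] = 1/2.
By linearity: E[X] = 34980 · (1/2) = C(265, 2) · (1/2) = 34980/2 = 17490 ≈ 17490.000.

E[X] = 17490 = 17490.000.


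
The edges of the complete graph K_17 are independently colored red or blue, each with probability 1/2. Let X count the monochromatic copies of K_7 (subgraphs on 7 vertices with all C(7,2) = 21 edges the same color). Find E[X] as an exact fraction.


Let X = Σ_S X_S over the C(17, 7) = 19448 subsets S of size 7, where X_S = 1 if the K_7 on S is monochromatic.
For a fixed S, the K_7 on S has C(7, 2) = 21 edges. P[all 21 edges red] = (1/2)^21, and likewise for blue, so P[monochromatic] = 2·(1/2)^21 = 2^{1 − 21} = 1/1048576.
By linearity: E[X] = C(17, 7) · 2^{1 − 21} = 19448 · 1/1048576 = 2431/131072.
Numerically: E[X] ≈ 0.019.

E[X] = C(17,7)·2^(1−C(7,2)) = 2431/131072 ≈ 0.019.


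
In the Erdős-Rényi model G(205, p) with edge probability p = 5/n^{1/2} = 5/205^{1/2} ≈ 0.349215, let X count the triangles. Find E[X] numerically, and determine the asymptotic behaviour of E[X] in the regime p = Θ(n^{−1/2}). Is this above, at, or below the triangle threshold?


Number of potential triangles: C(205, 3) = 1414910.
Each occurs with probability p³ ≈ (0.349215)³ ≈ 4.25872132e-02.
By linearity: E[X] = C(205, 3)·p³ ≈ 1414910 · 4.25872132e-02 ≈ 60257.073768.
Since α = 1/2 < 1, p = c/n^{1/2} ≫ 1/n is above the triangle threshold p ~ 1/n. Asymptotically E[X] ~ (c³/6)·n^{3(1−α)} = (5³/6)·n^{1.5} → ∞; triangles are abundant w.h.p.

E[X] ≈ 60257.073768; in regime p = Θ(1/n^{1/2}) E[X] diverges (above the triangle threshold p ~ 1/n).


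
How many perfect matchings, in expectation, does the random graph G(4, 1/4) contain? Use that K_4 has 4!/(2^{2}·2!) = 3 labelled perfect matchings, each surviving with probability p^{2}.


K_4 has 4!/(2^{2}·2!) = 3 labelled perfect matchings.
For each such perfect matching H, let X_H = 1 if all 2 edges of H are present in G. Then P[X_H = 1] = p^{2} = (1/4)^{2} = 1/16.
By linearity of expectation: E[X] = Σ_H E[X_H] = 3 · p^{2} = 3 · 1/16 = 3/16.
Numerically: E[X] ≈ 0.1875.

E[X] = 3 · (1/4)^{2} = 3/16 ≈ 0.1875.


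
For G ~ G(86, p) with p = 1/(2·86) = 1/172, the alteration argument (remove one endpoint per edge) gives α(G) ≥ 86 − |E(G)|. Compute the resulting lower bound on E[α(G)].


E[|E(G)|] = C(86, 2)·p = 3655 · (1/172) = 85/4.
E[α(G)] ≥ n − E[|E(G)|] = 86 − 85/4 = 259/4.
Numerically: ≈ 64.750000.
(This is only a lower bound; the true E[α(G)] may be larger.)

E[α(G)] ≥ 259/4 ≈ 64.750000.


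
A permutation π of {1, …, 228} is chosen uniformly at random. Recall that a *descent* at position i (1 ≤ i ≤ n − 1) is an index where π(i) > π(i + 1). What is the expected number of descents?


Write X = Σ X_I over i = 1, …, 227, with X_I the indicator of one descent.
There are 227 indicators.
For each fixed i, the pair (π(i), π(i+1)) is a uniformly random ordered pair of distinct values from {1, …, 228}; by symmetry P[π(i) > π(i+1)] = 1/2.
By linearity: E[X] = 227 · (1/2) = (228 − 1) · (1/2) = 227/2 ≈ 113.500000.

E[X] = 227/2 = 113.500000.


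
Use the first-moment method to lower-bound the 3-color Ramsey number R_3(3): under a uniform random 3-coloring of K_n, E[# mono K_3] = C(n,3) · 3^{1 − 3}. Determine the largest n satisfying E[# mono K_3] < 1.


We need C(n, 3) · 3^{1 − 3} < 1, i.e. C(n, 3) < 3^{3 − 1} = 9.
Check values of n near the boundary:
  n = 3: C(3, 3) = 1; 1 < 9? YES
  n = 4: C(4, 3) = 4; 4 < 9? YES
  n = 5: C(5, 3) = 10; 10 < 9? NO
  n = 6: C(6, 3) = 20; 20 < 9? NO
  n = 7: C(7, 3) = 35; 35 < 9? NO
The largest n with C(n, 3) < 9 is n = 4 (where E[X] = 4/9 ≈ 0.444444). Hence R_3(3) > 4, i.e. R_3(3) ≥ 5.

Largest n = 4; hence R_3(3) > 4.


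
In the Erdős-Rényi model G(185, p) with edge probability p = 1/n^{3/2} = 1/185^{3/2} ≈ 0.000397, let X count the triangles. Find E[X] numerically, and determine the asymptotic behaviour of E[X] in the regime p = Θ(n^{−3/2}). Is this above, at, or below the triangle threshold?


Number of potential triangles: C(185, 3) = 1038220.
Each occurs with probability p³ ≈ (0.000397)³ ≈ 6.27664e-11.
By linearity: E[X] = C(185, 3)·p³ ≈ 1038220 · 6.27664e-11 ≈ 0.000.
Since α = 3/2 > 1, p = c/n^{3/2} = o(1/n) is below the triangle threshold p ~ 1/n. Asymptotically E[X] ~ (c³/6)·n^{3(1−α)} = (1³/6)·n^{-1.5} → 0, so by Markov's inequality G has no triangles w.h.p.

E[X] ≈ 0.000; in regime p = Θ(1/n^{3/2}) E[X] tends to 0 (below the triangle threshold p ~ 1/n).


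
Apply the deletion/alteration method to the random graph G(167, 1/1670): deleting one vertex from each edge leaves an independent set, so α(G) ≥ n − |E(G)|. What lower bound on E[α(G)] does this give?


E[|E(G)|] = C(167, 2)·p = 13861 · (1/1670) = 83/10.
E[α(G)] ≥ n − E[|E(G)|] = 167 − 83/10 = 1587/10.
Numerically: ≈ 158.70000.
(This is only a lower bound; the true E[α(G)] may be larger.)

E[α(G)] ≥ 1587/10 ≈ 158.70000.


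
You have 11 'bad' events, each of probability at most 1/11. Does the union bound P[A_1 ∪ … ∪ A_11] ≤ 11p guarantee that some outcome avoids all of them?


Union bound: P[∪_{i=1}^{11} A_i] ≤ Σ_i P[A_i] ≤ 11·p = 11·(1/11) = 1.
Numerically: 1 ≈ 1.000.
Is 1 < 1? NO.
Since the bound 1 is ≥ 1, the union bound is uninformative here; it does NOT by itself certify existence.

11·p = 1 ≈ 1.000; existence NOT certified by the union bound.


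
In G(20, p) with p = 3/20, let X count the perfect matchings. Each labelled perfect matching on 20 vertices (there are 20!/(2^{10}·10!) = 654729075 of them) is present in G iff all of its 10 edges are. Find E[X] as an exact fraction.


K_20 has 20!/(2^{10}·10!) = 654729075 labelled perfect matchings.
For each such perfect matching H, let X_H = 1 if all 10 edges of H are present in G. Then P[X_H = 1] = p^{10} = (3/20)^{10} = 59049/10240000000000.
By linearity of expectation: E[X] = Σ_H E[X_H] = 654729075 · p^{10} = 654729075 · 59049/10240000000000 = 1546443885987/409600000000.
Numerically: E[X] ≈ 3.775.

E[X] = 654729075 · (3/20)^{10} = 1546443885987/409600000000 ≈ 3.775.


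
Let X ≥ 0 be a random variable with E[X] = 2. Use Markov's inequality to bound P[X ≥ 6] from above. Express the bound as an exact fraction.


μ = E[X] = 2, a = 6.
Markov: P[X ≥ 6] ≤ μ/a = (2)/6 = 1/3.
Numerically: ≈ 0.33333.
(Since a = 6 > μ = 2.00000, the bound 1/3 is < 1 and informative.)

P[X ≥ 6] ≤ 1/3 ≈ 0.33333.


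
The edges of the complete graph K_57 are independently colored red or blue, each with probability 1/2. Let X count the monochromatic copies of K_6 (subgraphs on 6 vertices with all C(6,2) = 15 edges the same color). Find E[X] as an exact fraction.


Let X = Σ_S X_S over the C(57, 6) = 36288252 subsets S of size 6, where X_S = 1 if the K_6 on S is monochromatic.
For a fixed S, the K_6 on S has C(6, 2) = 15 edges. P[all 15 edges red] = (1/2)^15, and likewise for blue, so P[monochromatic] = 2·(1/2)^15 = 2^{1 − 15} = 1/16384.
By linearity of expectation: E[X] = C(57, 6) · 2^{1 − 15} = 36288252 · 1/16384 = 9072063/4096.
Numerically: E[X] ≈ 2214.859.

E[X] = C(57,6)·2^(1−C(6,2)) = 9072063/4096 ≈ 2214.859.


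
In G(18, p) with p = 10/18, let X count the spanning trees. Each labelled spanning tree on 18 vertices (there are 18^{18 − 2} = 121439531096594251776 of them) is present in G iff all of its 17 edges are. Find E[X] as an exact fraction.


K_18 has 18^{18 − 2} = 121439531096594251776 labelled spanning trees.
For each such spanning tree H, let X_H = 1 if all 17 edges of H are present in G. Then P[X_H = 1] = p^{17} = (5/9)^{17} = 762939453125/16677181699666569.
By linearity: E[X] = Σ_H E[X_H] = 121439531096594251776 · p^{17} = 121439531096594251776 · 762939453125/16677181699666569 = 50000000000000000/9.
Numerically: E[X] ≈ 5.55556e+15.

E[X] = 121439531096594251776 · (5/9)^{17} = 50000000000000000/9 ≈ 5.55556e+15.


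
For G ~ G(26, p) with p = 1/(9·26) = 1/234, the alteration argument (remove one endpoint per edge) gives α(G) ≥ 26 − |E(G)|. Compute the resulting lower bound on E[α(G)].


E[|E(G)|] = C(26, 2)·p = 325 · (1/234) = 25/18.
E[α(G)] ≥ n − E[|E(G)|] = 26 − 25/18 = 443/18.
Numerically: ≈ 24.61111.
(This is only a lower bound; the true E[α(G)] may be larger.)

E[α(G)] ≥ 443/18 ≈ 24.61111.


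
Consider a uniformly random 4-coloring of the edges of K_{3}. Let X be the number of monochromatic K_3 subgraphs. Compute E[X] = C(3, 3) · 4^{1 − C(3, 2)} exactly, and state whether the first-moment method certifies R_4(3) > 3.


E[X] = C(3, 3) · 4^{1 − 3} = 1 · 4^{−2} = 1/16.
As a reduced fraction: E[X] = 1/16 ≈ 0.06250.
Is E[X] < 1? YES.
Since E[X] < 1, there exists a 4-coloring of K_{3} with no monochromatic K_3; hence R_4(3) > 3.

E[X] = 1/16 ≈ 0.06250; E[X] < 1, so R_4(3) > 3.


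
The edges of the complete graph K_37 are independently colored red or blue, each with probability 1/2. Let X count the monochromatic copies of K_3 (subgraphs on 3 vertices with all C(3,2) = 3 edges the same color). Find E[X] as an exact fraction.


Let X = Σ_S X_S over the C(37, 3) = 7770 subsets S of size 3, where X_S = 1 if the K_3 on S is monochromatic.
For a fixed S, the K_3 on S has C(3, 2) = 3 edges. P[all 3 edges red] = (1/2)^3, and likewise for blue, so P[monochromatic] = 2·(1/2)^3 = 2^{1 − 3} = 1/4.
By linearity of expectation: E[X] = C(37, 3) · 2^{1 − 3} = 7770 · 1/4 = 3885/2.
Numerically: E[X] ≈ 1942.50000.

E[X] = C(37,3)·2^(1−C(3,2)) = 3885/2 ≈ 1942.50000.


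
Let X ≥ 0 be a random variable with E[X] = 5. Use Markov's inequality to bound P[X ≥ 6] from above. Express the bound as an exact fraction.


μ = E[X] = 5, a = 6.
Markov: P[X ≥ 6] ≤ μ/a = (5)/6 = 5/6.
Numerically: ≈ 0.83333.
(Since a = 6 > μ = 5.00000, the bound 5/6 is < 1 and informative.)

P[X ≥ 6] ≤ 5/6 ≈ 0.83333.


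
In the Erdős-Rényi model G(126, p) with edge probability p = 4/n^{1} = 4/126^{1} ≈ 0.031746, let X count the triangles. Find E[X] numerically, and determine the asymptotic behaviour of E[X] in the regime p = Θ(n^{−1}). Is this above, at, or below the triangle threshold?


Number of potential triangles: C(126, 3) = 325500.
Each occurs with probability p³ ≈ (0.031746)³ ≈ 3.1993985e-05.
By linearity: E[X] = C(126, 3)·p³ ≈ 325500 · 3.1993985e-05 ≈ 10.41404.
Here α = 1, so p = 4/n is exactly at the triangle threshold p ~ 1/n. Asymptotically E[X] → c³/6 = 4³/6 = 32/3 ≈ 10.66667, a bounded constant. In this regime the triangle count is asymptotically Poisson(c³/6).

E[X] ≈ 10.41404; in regime p = Θ(1/n^{1}) E[X] stays bounded (at the triangle threshold p ~ 1/n).


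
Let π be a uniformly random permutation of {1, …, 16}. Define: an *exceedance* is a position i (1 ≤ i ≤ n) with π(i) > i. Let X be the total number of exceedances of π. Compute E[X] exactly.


Write X = Σ_{i=1}^{16} X_i, where X_i = 1_{π(i) > i}.
For each fixed i, π(i) is uniform over {1, …, 16} (marginal of a uniform permutation), so P[π(i) > i] = (n − i)/n. Summing: Σ_{i=1}^{16} (n − i)/n = (0 + 1 + … + 15)/16 = 16(16 − 1)/(2·16) = (16 − 1)/2.
Hence E[X] = Σ_{i=1}^{16} (16 − i)/16 = 15/2 ≈ 7.5000.

E[X] = 15/2 = 7.5000.


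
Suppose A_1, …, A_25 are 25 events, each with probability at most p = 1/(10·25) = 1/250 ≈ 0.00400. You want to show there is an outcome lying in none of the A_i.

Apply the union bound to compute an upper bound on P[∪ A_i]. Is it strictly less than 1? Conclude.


Union bound: P[∪_{i=1}^{25} A_i] ≤ Σ_i P[A_i] ≤ 25·p = 25·(1/250) = 1/10.
Numerically: 1/10 ≈ 0.10000.
Is 1/10 < 1? YES.
Since P[∪ A_i] ≤ 1/10 < 1, the complement has P[∩ A_i^c] ≥ 1 − 1/10 = 9/10 > 0, so some outcome avoids every A_i.

25·p = 1/10 ≈ 0.10000; existence CERTIFIED by the union bound.


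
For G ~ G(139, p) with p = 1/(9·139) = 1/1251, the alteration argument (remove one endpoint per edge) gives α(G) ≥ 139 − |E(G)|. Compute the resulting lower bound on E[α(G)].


E[|E(G)|] = C(139, 2)·p = 9591 · (1/1251) = 23/3.
E[α(G)] ≥ n − E[|E(G)|] = 139 − 23/3 = 394/3.
Numerically: ≈ 131.3333.
(This is only a lower bound; the true E[α(G)] may be larger.)

E[α(G)] ≥ 394/3 ≈ 131.3333.


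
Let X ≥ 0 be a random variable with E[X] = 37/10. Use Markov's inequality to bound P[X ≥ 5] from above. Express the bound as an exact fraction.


μ = E[X] = 37/10, a = 5.
Markov: P[X ≥ 5] ≤ μ/a = (37/10)/5 = 37/50.
Numerically: ≈ 0.740.
(Since a = 5 > μ = 3.700, the bound 37/50 is < 1 and informative.)

P[X ≥ 5] ≤ 37/50 ≈ 0.740.


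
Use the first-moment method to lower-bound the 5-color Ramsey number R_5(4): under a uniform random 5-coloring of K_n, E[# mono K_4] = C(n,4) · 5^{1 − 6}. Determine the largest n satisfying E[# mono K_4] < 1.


We need C(n, 4) · 5^{1 − 6} < 1, i.e. C(n, 4) < 5^{6 − 1} = 3125.
Check values of n near the boundary:
  n = 15: C(15, 4) = 1365; 1365 < 3125? YES
  n = 16: C(16, 4) = 1820; 1820 < 3125? YES
  n = 17: C(17, 4) = 2380; 2380 < 3125? YES
  n = 18: C(18, 4) = 3060; 3060 < 3125? YES
  n = 19: C(19, 4) = 3876; 3876 < 3125? NO
  n = 20: C(20, 4) = 4845; 4845 < 3125? NO
  n = 21: C(21, 4) = 5985; 5985 < 3125? NO
The largest n with C(n, 4) < 3125 is n = 18 (where E[X] = 612/625 ≈ 0.9792). Hence R_5(4) > 18, i.e. R_5(4) ≥ 19.

Largest n = 18; hence R_5(4) > 18.


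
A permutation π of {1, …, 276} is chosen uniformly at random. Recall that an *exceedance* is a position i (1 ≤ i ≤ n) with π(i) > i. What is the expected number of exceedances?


Write X = Σ_{i=1}^{276} X_i, where X_i = 1_{π(i) > i}.
For each fixed i, π(i) is uniform over {1, …, 276} (marginal of a uniform permutation), so P[π(i) > i] = (n − i)/n. Summing: Σ_{i=1}^{276} (n − i)/n = (0 + 1 + … + 275)/276 = 276(276 − 1)/(2·276) = (276 − 1)/2.
Hence E[X] = Σ_{i=1}^{276} (276 − i)/276 = 275/2 ≈ 137.50000.

E[X] = 275/2 = 137.50000.


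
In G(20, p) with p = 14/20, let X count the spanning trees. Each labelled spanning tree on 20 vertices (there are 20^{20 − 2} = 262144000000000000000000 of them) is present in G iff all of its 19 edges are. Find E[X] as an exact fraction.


K_20 has 20^{20 − 2} = 262144000000000000000000 labelled spanning trees.
For each such spanning tree H, let X_H = 1 if all 19 edges of H are present in G. Then P[X_H = 1] = p^{19} = (7/10)^{19} = 11398895185373143/10000000000000000000.
By linearity of expectation: E[X] = Σ_H E[X_H] = 262144000000000000000000 · p^{19} = 262144000000000000000000 · 11398895185373143/10000000000000000000 = 1494075989737228599296/5.
Numerically: E[X] ≈ 2.988e+20.

E[X] = 262144000000000000000000 · (7/10)^{19} = 1494075989737228599296/5 ≈ 2.988e+20.


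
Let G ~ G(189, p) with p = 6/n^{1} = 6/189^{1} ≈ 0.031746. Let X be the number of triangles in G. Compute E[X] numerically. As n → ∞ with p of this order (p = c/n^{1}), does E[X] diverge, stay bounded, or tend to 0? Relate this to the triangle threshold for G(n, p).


Number of potential triangles: C(189, 3) = 1107414.
Each occurs with probability p³ ≈ (0.031746)³ ≈ 3.19939851e-05.
By linearity: E[X] = C(189, 3)·p³ ≈ 1107414 · 3.19939851e-05 ≈ 35.430587.
Here α = 1, so p = 6/n is exactly at the triangle threshold p ~ 1/n. Asymptotically E[X] → c³/6 = 6³/6 = 36 ≈ 36.000000, a bounded constant. In this regime the triangle count is asymptotically Poisson(c³/6).

E[X] ≈ 35.430587; in regime p = Θ(1/n^{1}) E[X] stays bounded (at the triangle threshold p ~ 1/n).


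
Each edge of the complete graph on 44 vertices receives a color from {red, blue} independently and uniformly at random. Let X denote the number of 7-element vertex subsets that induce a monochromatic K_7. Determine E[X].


Let X = Σ_S X_S over the C(44, 7) = 38320568 subsets S of size 7, where X_S = 1 if the K_7 on S is monochromatic.
For a fixed S, the K_7 on S has C(7, 2) = 21 edges. P[all 21 edges red] = (1/2)^21, and likewise for blue, so P[monochromatic] = 2·(1/2)^21 = 2^{1 − 21} = 1/1048576.
By linearity of expectation: E[X] = C(44, 7) · 2^{1 − 21} = 38320568 · 1/1048576 = 4790071/131072.
Numerically: E[X] ≈ 36.5453.

E[X] = C(44,7)·2^(1−C(7,2)) = 4790071/131072 ≈ 36.5453.


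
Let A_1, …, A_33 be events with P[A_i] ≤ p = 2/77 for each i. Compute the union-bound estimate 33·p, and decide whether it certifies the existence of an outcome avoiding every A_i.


Union bound: P[∪_{i=1}^{33} A_i] ≤ Σ_i P[A_i] ≤ 33·p = 33·(2/77) = 6/7.
Numerically: 6/7 ≈ 0.857143.
Is 6/7 < 1? YES.
Since P[∪ A_i] ≤ 6/7 < 1, the complement has P[∩ A_i^c] ≥ 1 − 6/7 = 1/7 > 0, so some outcome avoids every A_i.

33·p = 6/7 ≈ 0.857143; existence CERTIFIED by the union bound.


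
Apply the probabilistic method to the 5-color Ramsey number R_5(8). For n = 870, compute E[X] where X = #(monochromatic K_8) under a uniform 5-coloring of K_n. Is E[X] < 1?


E[X] = C(870, 8) · 5^{1 − 28} = 7881626782940464620 · 5^{−27} = 7881626782940464620/7450580596923828125.
As a reduced fraction: E[X] = 1576325356588092924/1490116119384765625 ≈ 1.057854.
Is E[X] < 1? NO.
Since E[X] ≥ 1, the first-moment bound is inconclusive at n = 870; it does NOT by itself certify R_5(8) > 870.

E[X] = 1576325356588092924/1490116119384765625 ≈ 1.057854; E[X] ≥ 1; first-moment method inconclusive here.


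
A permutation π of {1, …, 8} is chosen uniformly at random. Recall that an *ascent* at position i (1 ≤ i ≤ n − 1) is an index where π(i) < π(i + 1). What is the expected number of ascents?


Write X = Σ X_I over i = 1, …, 7, with X_I the indicator of one ascent.
There are 7 indicators.
For each fixed i, the pair (π(i), π(i+1)) is a uniformly random ordered pair of distinct values from {1, …, 8}; by symmetry P[π(i) < π(i+1)] = 1/2.
By linearity: E[X] = 7 · (1/2) = (8 − 1) · (1/2) = 7/2 ≈ 3.50000.

E[X] = 7/2 = 3.50000.


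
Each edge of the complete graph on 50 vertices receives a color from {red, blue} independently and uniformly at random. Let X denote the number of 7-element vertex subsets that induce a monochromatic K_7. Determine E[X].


Let X = Σ_S X_S over the C(50, 7) = 99884400 subsets S of size 7, where X_S = 1 if the K_7 on S is monochromatic.
For a fixed S, the K_7 on S has C(7, 2) = 21 edges. P[all 21 edges red] = (1/2)^21, and likewise for blue, so P[monochromatic] = 2·(1/2)^21 = 2^{1 − 21} = 1/1048576.
By linearity of expectation: E[X] = C(50, 7) · 2^{1 − 21} = 99884400 · 1/1048576 = 6242775/65536.
Numerically: E[X] ≈ 95.25719.

E[X] = C(50,7)·2^(1−C(7,2)) = 6242775/65536 ≈ 95.25719.


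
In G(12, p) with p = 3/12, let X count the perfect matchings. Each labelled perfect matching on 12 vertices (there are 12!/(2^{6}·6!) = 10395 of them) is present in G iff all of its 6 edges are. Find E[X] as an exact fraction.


K_12 has 12!/(2^{6}·6!) = 10395 labelled perfect matchings.
For each such perfect matching H, let X_H = 1 if all 6 edges of H are present in G. Then P[X_H = 1] = p^{6} = (1/4)^{6} = 1/4096.
By linearity of expectation: E[X] = Σ_H E[X_H] = 10395 · p^{6} = 10395 · 1/4096 = 10395/4096.
Numerically: E[X] ≈ 2.54.

E[X] = 10395 · (1/4)^{6} = 10395/4096 ≈ 2.54.


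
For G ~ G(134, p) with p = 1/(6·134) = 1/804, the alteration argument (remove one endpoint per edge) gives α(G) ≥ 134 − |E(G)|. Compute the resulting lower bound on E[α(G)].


E[|E(G)|] = C(134, 2)·p = 8911 · (1/804) = 133/12.
E[α(G)] ≥ n − E[|E(G)|] = 134 − 133/12 = 1475/12.
Numerically: ≈ 122.91667.
(This is only a lower bound; the true E[α(G)] may be larger.)

E[α(G)] ≥ 1475/12 ≈ 122.91667.


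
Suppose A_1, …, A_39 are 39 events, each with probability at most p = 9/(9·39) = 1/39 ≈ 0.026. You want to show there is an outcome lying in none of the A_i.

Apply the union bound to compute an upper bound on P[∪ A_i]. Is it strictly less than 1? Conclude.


Union bound: P[∪_{i=1}^{39} A_i] ≤ Σ_i P[A_i] ≤ 39·p = 39·(1/39) = 1.
Numerically: 1 ≈ 1.000.
Is 1 < 1? NO.
Since the bound 1 is ≥ 1, the union bound is uninformative here; it does NOT by itself certify existence.

39·p = 1 ≈ 1.000; existence NOT certified by the union bound.


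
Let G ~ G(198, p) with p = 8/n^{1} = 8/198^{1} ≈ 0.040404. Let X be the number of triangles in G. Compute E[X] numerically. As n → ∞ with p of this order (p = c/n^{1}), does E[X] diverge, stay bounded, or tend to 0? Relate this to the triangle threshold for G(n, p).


Number of potential triangles: C(198, 3) = 1274196.
Each occurs with probability p³ ≈ (0.040404)³ ≈ 6.59590497e-05.
By linearity: E[X] = C(198, 3)·p³ ≈ 1274196 · 6.59590497e-05 ≈ 84.044757.
Here α = 1, so p = 8/n is exactly at the triangle threshold p ~ 1/n. Asymptotically E[X] → c³/6 = 8³/6 = 256/3 ≈ 85.333333, a bounded constant. In this regime the triangle count is asymptotically Poisson(c³/6).

E[X] ≈ 84.044757; in regime p = Θ(1/n^{1}) E[X] stays bounded (at the triangle threshold p ~ 1/n).


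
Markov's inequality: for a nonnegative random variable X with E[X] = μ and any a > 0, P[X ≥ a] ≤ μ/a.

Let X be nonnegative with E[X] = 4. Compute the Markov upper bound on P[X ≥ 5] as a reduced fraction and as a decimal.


μ = E[X] = 4, a = 5.
Markov: P[X ≥ 5] ≤ μ/a = (4)/5 = 4/5.
Numerically: ≈ 0.80000.
(Since a = 5 > μ = 4.00000, the bound 4/5 is < 1 and informative.)

P[X ≥ 5] ≤ 4/5 ≈ 0.80000.


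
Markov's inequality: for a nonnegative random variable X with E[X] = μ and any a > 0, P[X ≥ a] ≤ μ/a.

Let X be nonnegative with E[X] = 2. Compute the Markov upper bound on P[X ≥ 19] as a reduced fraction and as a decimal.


μ = E[X] = 2, a = 19.
Markov: P[X ≥ 19] ≤ μ/a = (2)/19 = 2/19.
Numerically: ≈ 0.10526.
(Since a = 19 > μ = 2.00000, the bound 2/19 is < 1 and informative.)

P[X ≥ 19] ≤ 2/19 ≈ 0.10526.


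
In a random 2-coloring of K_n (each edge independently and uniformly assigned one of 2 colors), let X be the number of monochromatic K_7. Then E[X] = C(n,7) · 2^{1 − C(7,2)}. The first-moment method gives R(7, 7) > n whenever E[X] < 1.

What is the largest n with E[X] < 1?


We need C(n, 7) · 2^{1 − 21} < 1, i.e. C(n, 7) < 2^{21 − 1} = 1048576.
Check values of n near the boundary:
  n = 21: C(21, 7) = 116280; 116280 < 1048576? YES
  n = 22: C(22, 7) = 170544; 170544 < 1048576? YES
  n = 23: C(23, 7) = 245157; 245157 < 1048576? YES
  n = 24: C(24, 7) = 346104; 346104 < 1048576? YES
  n = 25: C(25, 7) = 480700; 480700 < 1048576? YES
  n = 26: C(26, 7) = 657800; 657800 < 1048576? YES
  n = 27: C(27, 7) = 888030; 888030 < 1048576? YES
  n = 28: C(28, 7) = 1184040; 1184040 < 1048576? NO
  n = 29: C(29, 7) = 1560780; 1560780 < 1048576? NO
  n = 30: C(30, 7) = 2035800; 2035800 < 1048576? NO
The largest n with C(n, 7) < 1048576 is n = 27 (where E[X] = 444015/524288 ≈ 0.84689). Hence R(7, 7) > 27, i.e. R(7, 7) ≥ 28.

Largest n = 27; hence R(7, 7) > 27.


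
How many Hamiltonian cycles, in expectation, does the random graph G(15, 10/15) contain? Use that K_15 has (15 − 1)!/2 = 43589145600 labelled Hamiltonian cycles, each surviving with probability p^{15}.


K_15 has (15 − 1)!/2 = 43589145600 labelled Hamiltonian cycles.
For each such Hamiltonian cycle H, let X_H = 1 if all 15 edges of H are present in G. Then P[X_H = 1] = p^{15} = (2/3)^{15} = 32768/14348907.
By linearity: E[X] = Σ_H E[X_H] = 43589145600 · p^{15} = 43589145600 · 32768/14348907 = 5877897625600/59049.
Numerically: E[X] ≈ 9.9543e+07.

E[X] = 43589145600 · (2/3)^{15} = 5877897625600/59049 ≈ 9.9543e+07.


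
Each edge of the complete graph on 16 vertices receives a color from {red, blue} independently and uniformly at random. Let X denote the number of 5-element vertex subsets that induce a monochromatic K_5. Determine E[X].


Let X = Σ_S X_S over the C(16, 5) = 4368 subsets S of size 5, where X_S = 1 if the K_5 on S is monochromatic.
For a fixed S, the K_5 on S has C(5, 2) = 10 edges. P[all 10 edges red] = (1/2)^10, and likewise for blue, so P[monochromatic] = 2·(1/2)^10 = 2^{1 − 10} = 1/512.
Summing: E[X] = C(16, 5) · 2^{1 − 10} = 4368 · 1/512 = 273/32.
Numerically: E[X] ≈ 8.531250.

E[X] = C(16,5)·2^(1−C(5,2)) = 273/32 ≈ 8.531250.


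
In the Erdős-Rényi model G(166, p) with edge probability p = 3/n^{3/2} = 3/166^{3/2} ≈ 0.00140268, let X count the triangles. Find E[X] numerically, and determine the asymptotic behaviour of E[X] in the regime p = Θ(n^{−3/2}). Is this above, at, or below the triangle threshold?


Number of potential triangles: C(166, 3) = 748660.
Each occurs with probability p³ ≈ (0.00140268)³ ≈ 2.75979846e-09.
By linearity: E[X] = C(166, 3)·p³ ≈ 748660 · 2.75979846e-09 ≈ 0.002066.
Since α = 3/2 > 1, p = c/n^{3/2} = o(1/n) is below the triangle threshold p ~ 1/n. Asymptotically E[X] ~ (c³/6)·n^{3(1−α)} = (3³/6)·n^{-1.5} → 0, so by Markov's inequality G has no triangles w.h.p.

E[X] ≈ 0.002066; in regime p = Θ(1/n^{3/2}) E[X] tends to 0 (below the triangle threshold p ~ 1/n).


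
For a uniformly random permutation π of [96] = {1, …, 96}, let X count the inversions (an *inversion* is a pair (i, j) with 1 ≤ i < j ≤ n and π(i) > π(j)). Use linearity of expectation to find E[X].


Write X = Σ X_I over the C(96, 2) = 4560 pairs i < j, with X_I the indicator of one inversion.
There are 4560 indicators.
For each fixed pair i < j, the values π(i) and π(j) are two distinct elements of {1, …, 96} in uniformly random order; by symmetry P[π(i) > π(j)] = 1/2.
By linearity: E[X] = 4560 · (1/2) = C(96, 2) · (1/2) = 4560/2 = 2280 ≈ 2280.000.

E[X] = 2280 = 2280.000.


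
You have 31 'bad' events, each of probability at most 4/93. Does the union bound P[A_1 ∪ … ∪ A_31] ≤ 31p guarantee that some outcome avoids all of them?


Union bound: P[∪_{i=1}^{31} A_i] ≤ Σ_i P[A_i] ≤ 31·p = 31·(4/93) = 4/3.
Numerically: 4/3 ≈ 1.333333.
Is 4/3 < 1? NO.
Since the bound 4/3 is ≥ 1, the union bound is uninformative here; it does NOT by itself certify existence.

31·p = 4/3 ≈ 1.333333; existence NOT certified by the union bound.


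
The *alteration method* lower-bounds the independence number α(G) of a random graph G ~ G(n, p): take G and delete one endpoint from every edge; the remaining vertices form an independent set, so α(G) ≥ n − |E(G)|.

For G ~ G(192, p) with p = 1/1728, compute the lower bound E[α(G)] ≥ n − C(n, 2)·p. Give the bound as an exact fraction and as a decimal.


E[|E(G)|] = C(192, 2)·p = 18336 · (1/1728) = 191/18.
E[α(G)] ≥ n − E[|E(G)|] = 192 − 191/18 = 3265/18.
Numerically: ≈ 181.3889.
(This is only a lower bound; the true E[α(G)] may be larger.)

E[α(G)] ≥ 3265/18 ≈ 181.3889.


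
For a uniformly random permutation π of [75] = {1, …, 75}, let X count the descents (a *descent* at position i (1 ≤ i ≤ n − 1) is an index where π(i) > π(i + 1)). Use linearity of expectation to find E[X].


Write X = Σ X_I over i = 1, …, 74, with X_I the indicator of one descent.
There are 74 indicators.
For each fixed i, the pair (π(i), π(i+1)) is a uniformly random ordered pair of distinct values from {1, …, 75}; by symmetry P[π(i) > π(i+1)] = 1/2.
By linearity: E[X] = 74 · (1/2) = (75 − 1) · (1/2) = 37 ≈ 37.000.

E[X] = 37 = 37.000.


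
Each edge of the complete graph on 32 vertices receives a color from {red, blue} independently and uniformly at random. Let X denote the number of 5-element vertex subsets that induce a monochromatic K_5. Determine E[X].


Let X = Σ_S X_S over the C(32, 5) = 201376 subsets S of size 5, where X_S = 1 if the K_5 on S is monochromatic.
For a fixed S, the K_5 on S has C(5, 2) = 10 edges. P[all 10 edges red] = (1/2)^10, and likewise for blue, so P[monochromatic] = 2·(1/2)^10 = 2^{1 − 10} = 1/512.
Summing: E[X] = C(32, 5) · 2^{1 − 10} = 201376 · 1/512 = 6293/16.
Numerically: E[X] ≈ 393.3125.

E[X] = C(32,5)·2^(1−C(5,2)) = 6293/16 ≈ 393.3125.


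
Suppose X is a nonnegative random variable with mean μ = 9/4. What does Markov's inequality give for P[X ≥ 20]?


μ = E[X] = 9/4, a = 20.
Markov: P[X ≥ 20] ≤ μ/a = (9/4)/20 = 9/80.
Numerically: ≈ 0.113.
(Since a = 20 > μ = 2.250, the bound 9/80 is < 1 and informative.)

P[X ≥ 20] ≤ 9/80 ≈ 0.113.


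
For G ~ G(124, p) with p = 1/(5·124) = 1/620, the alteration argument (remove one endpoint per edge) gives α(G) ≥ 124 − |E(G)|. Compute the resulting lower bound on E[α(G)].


E[|E(G)|] = C(124, 2)·p = 7626 · (1/620) = 123/10.
E[α(G)] ≥ n − E[|E(G)|] = 124 − 123/10 = 1117/10.
Numerically: ≈ 111.70000.
(This is only a lower bound; the true E[α(G)] may be larger.)

E[α(G)] ≥ 1117/10 ≈ 111.70000.


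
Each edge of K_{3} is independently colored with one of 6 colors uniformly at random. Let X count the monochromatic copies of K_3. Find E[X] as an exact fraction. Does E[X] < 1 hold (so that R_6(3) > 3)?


E[X] = C(3, 3) · 6^{1 − 3} = 1 · 6^{−2} = 1/36.
As a reduced fraction: E[X] = 1/36 ≈ 0.028.
Is E[X] < 1? YES.
Since E[X] < 1, there exists a 6-coloring of K_{3} with no monochromatic K_3; hence R_6(3) > 3.

E[X] = 1/36 ≈ 0.028; E[X] < 1, so R_6(3) > 3.


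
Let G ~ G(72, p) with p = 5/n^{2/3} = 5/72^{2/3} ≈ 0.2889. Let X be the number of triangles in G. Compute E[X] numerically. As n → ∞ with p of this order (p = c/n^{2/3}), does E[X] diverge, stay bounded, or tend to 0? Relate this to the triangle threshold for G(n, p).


Number of potential triangles: C(72, 3) = 59640.
Each occurs with probability p³ ≈ (0.2889)³ ≈ 2.4112654e-02.
By linearity: E[X] = C(72, 3)·p³ ≈ 59640 · 2.4112654e-02 ≈ 1438.07870.
Since α = 2/3 < 1, p = c/n^{2/3} ≫ 1/n is above the triangle threshold p ~ 1/n. Asymptotically E[X] ~ (c³/6)·n^{3(1−α)} = (5³/6)·n^{1} → ∞; triangles are abundant w.h.p.

E[X] ≈ 1438.07870; in regime p = Θ(1/n^{2/3}) E[X] diverges (above the triangle threshold p ~ 1/n).


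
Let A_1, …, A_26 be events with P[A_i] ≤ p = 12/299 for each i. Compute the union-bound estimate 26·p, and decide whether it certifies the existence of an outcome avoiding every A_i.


Union bound: P[∪_{i=1}^{26} A_i] ≤ Σ_i P[A_i] ≤ 26·p = 26·(12/299) = 24/23.
Numerically: 24/23 ≈ 1.043478.
Is 24/23 < 1? NO.
Since the bound 24/23 is ≥ 1, the union bound is uninformative here; it does NOT by itself certify existence.

26·p = 24/23 ≈ 1.043478; existence NOT certified by the union bound.


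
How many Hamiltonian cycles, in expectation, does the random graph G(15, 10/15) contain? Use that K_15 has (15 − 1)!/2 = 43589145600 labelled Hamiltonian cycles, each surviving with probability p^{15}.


K_15 has (15 − 1)!/2 = 43589145600 labelled Hamiltonian cycles.
For each such Hamiltonian cycle H, let X_H = 1 if all 15 edges of H are present in G. Then P[X_H = 1] = p^{15} = (2/3)^{15} = 32768/14348907.
Summing the indicators: E[X] = Σ_H E[X_H] = 43589145600 · p^{15} = 43589145600 · 32768/14348907 = 5877897625600/59049.
Numerically: E[X] ≈ 9.95e+07.

E[X] = 43589145600 · (2/3)^{15} = 5877897625600/59049 ≈ 9.95e+07.


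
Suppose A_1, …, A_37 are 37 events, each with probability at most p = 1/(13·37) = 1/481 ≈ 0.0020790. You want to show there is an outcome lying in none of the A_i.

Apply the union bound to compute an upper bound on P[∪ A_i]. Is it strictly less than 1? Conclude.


Union bound: P[∪_{i=1}^{37} A_i] ≤ Σ_i P[A_i] ≤ 37·p = 37·(1/481) = 1/13.
Numerically: 1/13 ≈ 0.0769231.
Is 1/13 < 1? YES.
Since P[∪ A_i] ≤ 1/13 < 1, the complement has P[∩ A_i^c] ≥ 1 − 1/13 = 12/13 > 0, so some outcome avoids every A_i.

37·p = 1/13 ≈ 0.0769231; existence CERTIFIED by the union bound.


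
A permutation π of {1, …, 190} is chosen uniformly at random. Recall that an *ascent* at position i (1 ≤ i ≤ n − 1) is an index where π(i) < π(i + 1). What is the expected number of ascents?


Write X = Σ X_I over i = 1, …, 189, with X_I the indicator of one ascent.
There are 189 indicators.
For each fixed i, the pair (π(i), π(i+1)) is a uniformly random ordered pair of distinct values from {1, …, 190}; by symmetry P[π(i) < π(i+1)] = 1/2.
By linearity: E[X] = 189 · (1/2) = (190 − 1) · (1/2) = 189/2 ≈ 94.500000.

E[X] = 189/2 = 94.500000.


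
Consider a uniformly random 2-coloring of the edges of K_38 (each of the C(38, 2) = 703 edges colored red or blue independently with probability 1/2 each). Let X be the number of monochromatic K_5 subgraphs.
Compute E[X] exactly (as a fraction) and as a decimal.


Let X = Σ_S X_S over the C(38, 5) = 501942 subsets S of size 5, where X_S = 1 if the K_5 on S is monochromatic.
For a fixed S, the K_5 on S has C(5, 2) = 10 edges. P[all 10 edges red] = (1/2)^10, and likewise for blue, so P[monochromatic] = 2·(1/2)^10 = 2^{1 − 10} = 1/512.
By linearity: E[X] = C(38, 5) · 2^{1 − 10} = 501942 · 1/512 = 250971/256.
Numerically: E[X] ≈ 980.35547.

E[X] = C(38,5)·2^(1−C(5,2)) = 250971/256 ≈ 980.35547.


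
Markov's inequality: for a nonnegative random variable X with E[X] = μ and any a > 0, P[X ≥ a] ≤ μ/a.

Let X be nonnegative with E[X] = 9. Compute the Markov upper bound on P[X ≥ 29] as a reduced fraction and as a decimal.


μ = E[X] = 9, a = 29.
Markov: P[X ≥ 29] ≤ μ/a = (9)/29 = 9/29.
Numerically: ≈ 0.3103.
(Since a = 29 > μ = 9.0000, the bound 9/29 is < 1 and informative.)

P[X ≥ 29] ≤ 9/29 ≈ 0.3103.


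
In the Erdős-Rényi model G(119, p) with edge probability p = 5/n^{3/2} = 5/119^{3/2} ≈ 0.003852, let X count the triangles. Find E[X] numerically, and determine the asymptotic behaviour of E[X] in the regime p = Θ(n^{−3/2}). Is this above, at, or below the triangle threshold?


Number of potential triangles: C(119, 3) = 273819.
Each occurs with probability p³ ≈ (0.003852)³ ≈ 5.714111e-08.
By linearity: E[X] = C(119, 3)·p³ ≈ 273819 · 5.714111e-08 ≈ 0.0156.
Since α = 3/2 > 1, p = c/n^{3/2} = o(1/n) is below the triangle threshold p ~ 1/n. Asymptotically E[X] ~ (c³/6)·n^{3(1−α)} = (5³/6)·n^{-1.5} → 0, so by Markov's inequality G has no triangles w.h.p.

E[X] ≈ 0.0156; in regime p = Θ(1/n^{3/2}) E[X] tends to 0 (below the triangle threshold p ~ 1/n).


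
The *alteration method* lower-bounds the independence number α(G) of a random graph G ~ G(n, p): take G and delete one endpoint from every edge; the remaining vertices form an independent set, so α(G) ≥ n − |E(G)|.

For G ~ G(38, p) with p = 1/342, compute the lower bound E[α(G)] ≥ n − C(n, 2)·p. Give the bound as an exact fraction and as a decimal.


E[|E(G)|] = C(38, 2)·p = 703 · (1/342) = 37/18.
E[α(G)] ≥ n − E[|E(G)|] = 38 − 37/18 = 647/18.
Numerically: ≈ 35.944.
(This is only a lower bound; the true E[α(G)] may be larger.)

E[α(G)] ≥ 647/18 ≈ 35.944.


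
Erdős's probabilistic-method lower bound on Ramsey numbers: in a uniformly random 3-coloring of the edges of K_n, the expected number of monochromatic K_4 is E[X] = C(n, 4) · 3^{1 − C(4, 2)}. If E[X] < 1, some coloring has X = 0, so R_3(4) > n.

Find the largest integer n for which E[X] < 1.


We need C(n, 4) · 3^{1 − 6} < 1, i.e. C(n, 4) < 3^{6 − 1} = 243.
Check values of n near the boundary:
  n = 6: C(6, 4) = 15; 15 < 243? YES
  n = 7: C(7, 4) = 35; 35 < 243? YES
  n = 8: C(8, 4) = 70; 70 < 243? YES
  n = 9: C(9, 4) = 126; 126 < 243? YES
  n = 10: C(10, 4) = 210; 210 < 243? YES
  n = 11: C(11, 4) = 330; 330 < 243? NO
  n = 12: C(12, 4) = 495; 495 < 243? NO
  n = 13: C(13, 4) = 715; 715 < 243? NO
The largest n with C(n, 4) < 243 is n = 10 (where E[X] = 70/81 ≈ 0.86420). Hence R_3(4) > 10, i.e. R_3(4) ≥ 11.

Largest n = 10; hence R_3(4) > 10.


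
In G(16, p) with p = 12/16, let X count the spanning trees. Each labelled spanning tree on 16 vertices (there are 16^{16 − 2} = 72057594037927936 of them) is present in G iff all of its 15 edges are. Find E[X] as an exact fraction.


K_16 has 16^{16 − 2} = 72057594037927936 labelled spanning trees.
For each such spanning tree H, let X_H = 1 if all 15 edges of H are present in G. Then P[X_H = 1] = p^{15} = (3/4)^{15} = 14348907/1073741824.
By linearity of expectation: E[X] = Σ_H E[X_H] = 72057594037927936 · p^{15} = 72057594037927936 · 14348907/1073741824 = 962938848411648.
Numerically: E[X] ≈ 9.63e+14.

E[X] = 72057594037927936 · (3/4)^{15} = 962938848411648 ≈ 9.63e+14.


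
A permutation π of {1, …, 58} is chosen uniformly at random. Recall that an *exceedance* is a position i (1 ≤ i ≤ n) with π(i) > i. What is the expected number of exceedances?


Write X = Σ_{i=1}^{58} X_i, where X_i = 1_{π(i) > i}.
For each fixed i, π(i) is uniform over {1, …, 58} (marginal of a uniform permutation), so P[π(i) > i] = (n − i)/n. Summing: Σ_{i=1}^{58} (n − i)/n = (0 + 1 + … + 57)/58 = 58(58 − 1)/(2·58) = (58 − 1)/2.
Hence E[X] = Σ_{i=1}^{58} (58 − i)/58 = 57/2 ≈ 28.5000.

E[X] = 57/2 = 28.5000.


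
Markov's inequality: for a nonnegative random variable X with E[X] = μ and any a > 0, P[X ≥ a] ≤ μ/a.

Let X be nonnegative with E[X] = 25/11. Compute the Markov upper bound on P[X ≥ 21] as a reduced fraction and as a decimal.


μ = E[X] = 25/11, a = 21.
Markov: P[X ≥ 21] ≤ μ/a = (25/11)/21 = 25/231.
Numerically: ≈ 0.108.
(Since a = 21 > μ = 2.273, the bound 25/231 is < 1 and informative.)

P[X ≥ 21] ≤ 25/231 ≈ 0.108.


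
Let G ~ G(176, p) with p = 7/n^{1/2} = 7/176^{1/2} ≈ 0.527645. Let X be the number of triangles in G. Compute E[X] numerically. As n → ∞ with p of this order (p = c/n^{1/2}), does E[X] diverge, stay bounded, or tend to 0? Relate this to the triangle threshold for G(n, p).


Number of potential triangles: C(176, 3) = 893200.
Each occurs with probability p³ ≈ (0.527645)³ ≈ 1.46901124e-01.
By linearity: E[X] = C(176, 3)·p³ ≈ 893200 · 1.46901124e-01 ≈ 131212.083823.
Since α = 1/2 < 1, p = c/n^{1/2} ≫ 1/n is above the triangle threshold p ~ 1/n. Asymptotically E[X] ~ (c³/6)·n^{3(1−α)} = (7³/6)·n^{1.5} → ∞; triangles are abundant w.h.p.

E[X] ≈ 131212.083823; in regime p = Θ(1/n^{1/2}) E[X] diverges (above the triangle threshold p ~ 1/n).


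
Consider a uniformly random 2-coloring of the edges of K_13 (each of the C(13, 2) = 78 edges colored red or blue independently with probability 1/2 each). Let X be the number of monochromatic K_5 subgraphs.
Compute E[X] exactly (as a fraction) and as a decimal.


Let X = Σ_S X_S over the C(13, 5) = 1287 subsets S of size 5, where X_S = 1 if the K_5 on S is monochromatic.
For a fixed S, the K_5 on S has C(5, 2) = 10 edges. P[all 10 edges red] = (1/2)^10, and likewise for blue, so P[monochromatic] = 2·(1/2)^10 = 2^{1 − 10} = 1/512.
By linearity: E[X] = C(13, 5) · 2^{1 − 10} = 1287 · 1/512 = 1287/512.
Numerically: E[X] ≈ 2.5137.

E[X] = C(13,5)·2^(1−C(5,2)) = 1287/512 ≈ 2.5137.
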